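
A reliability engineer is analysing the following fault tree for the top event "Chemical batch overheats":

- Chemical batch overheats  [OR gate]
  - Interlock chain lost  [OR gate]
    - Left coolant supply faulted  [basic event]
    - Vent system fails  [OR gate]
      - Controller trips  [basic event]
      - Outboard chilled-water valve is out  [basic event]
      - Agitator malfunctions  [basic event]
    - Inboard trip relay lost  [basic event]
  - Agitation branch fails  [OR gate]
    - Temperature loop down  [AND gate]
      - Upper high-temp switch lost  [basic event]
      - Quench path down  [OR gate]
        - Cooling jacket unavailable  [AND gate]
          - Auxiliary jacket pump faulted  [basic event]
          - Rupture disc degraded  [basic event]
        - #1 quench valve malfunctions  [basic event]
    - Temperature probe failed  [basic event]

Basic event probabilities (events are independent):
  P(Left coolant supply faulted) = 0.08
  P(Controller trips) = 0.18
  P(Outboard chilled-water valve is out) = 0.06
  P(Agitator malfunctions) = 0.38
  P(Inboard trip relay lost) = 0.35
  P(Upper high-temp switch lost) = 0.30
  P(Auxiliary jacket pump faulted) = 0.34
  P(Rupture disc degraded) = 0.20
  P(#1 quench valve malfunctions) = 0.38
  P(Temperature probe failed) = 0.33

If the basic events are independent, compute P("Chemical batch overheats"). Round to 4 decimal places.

P(Vent system fails) [OR] = 1 − (1−0.18) × (1−0.06) × (1−0.38) = 0.522104
P(Interlock chain lost) [OR] = 1 − (1−0.08) × (1−0.522104) × (1−0.35) = 0.714218
P(Cooling jacket unavailable) [AND] = 0.34 × 0.20 = 0.068000
P(Quench path down) [OR] = 1 − (1−0.068000) × (1−0.38) = 0.422160
P(Temperature loop down) [AND] = 0.30 × 0.422160 = 0.126648
P(Agitation branch fails) [OR] = 1 − (1−0.126648) × (1−0.33) = 0.414854
P(Chemical batch overheats) [OR] = 1 − (1−0.714218) × (1−0.414854) = 0.832776
Rounded to 4 decimal places: P(Chemical batch overheats) ≈ 0.8328.

0.8328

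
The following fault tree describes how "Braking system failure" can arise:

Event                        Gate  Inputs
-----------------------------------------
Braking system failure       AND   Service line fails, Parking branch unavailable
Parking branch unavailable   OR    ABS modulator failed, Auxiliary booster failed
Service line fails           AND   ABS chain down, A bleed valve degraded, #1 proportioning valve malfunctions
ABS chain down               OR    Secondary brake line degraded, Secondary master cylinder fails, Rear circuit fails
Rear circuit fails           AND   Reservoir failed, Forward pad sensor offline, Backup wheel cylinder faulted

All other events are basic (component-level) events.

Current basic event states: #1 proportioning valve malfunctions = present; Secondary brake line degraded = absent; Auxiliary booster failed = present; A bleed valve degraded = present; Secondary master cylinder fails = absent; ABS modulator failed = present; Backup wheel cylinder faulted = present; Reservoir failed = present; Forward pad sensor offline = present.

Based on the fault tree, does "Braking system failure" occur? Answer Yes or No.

Rear circuit fails [AND]: Reservoir failed=occurs, Forward pad sensor offline=occurs, Backup wheel cylinder faulted=occurs → all inputs occur → occurs.
ABS chain down [OR]: Secondary brake line degraded=not, Secondary master cylinder fails=not, Rear circuit fails=occurs → at least one input occurs → occurs.
Service line fails [AND]: ABS chain down=occurs, A bleed valve degraded=occurs, #1 proportioning valve malfunctions=occurs → all inputs occur → occurs.
Parking branch unavailable [OR]: ABS modulator failed=occurs, Auxiliary booster failed=occurs → at least one input occurs → occurs.
Braking system failure [AND]: Service line fails=occurs, Parking branch unavailable=occurs → all inputs occur → occurs.

Yes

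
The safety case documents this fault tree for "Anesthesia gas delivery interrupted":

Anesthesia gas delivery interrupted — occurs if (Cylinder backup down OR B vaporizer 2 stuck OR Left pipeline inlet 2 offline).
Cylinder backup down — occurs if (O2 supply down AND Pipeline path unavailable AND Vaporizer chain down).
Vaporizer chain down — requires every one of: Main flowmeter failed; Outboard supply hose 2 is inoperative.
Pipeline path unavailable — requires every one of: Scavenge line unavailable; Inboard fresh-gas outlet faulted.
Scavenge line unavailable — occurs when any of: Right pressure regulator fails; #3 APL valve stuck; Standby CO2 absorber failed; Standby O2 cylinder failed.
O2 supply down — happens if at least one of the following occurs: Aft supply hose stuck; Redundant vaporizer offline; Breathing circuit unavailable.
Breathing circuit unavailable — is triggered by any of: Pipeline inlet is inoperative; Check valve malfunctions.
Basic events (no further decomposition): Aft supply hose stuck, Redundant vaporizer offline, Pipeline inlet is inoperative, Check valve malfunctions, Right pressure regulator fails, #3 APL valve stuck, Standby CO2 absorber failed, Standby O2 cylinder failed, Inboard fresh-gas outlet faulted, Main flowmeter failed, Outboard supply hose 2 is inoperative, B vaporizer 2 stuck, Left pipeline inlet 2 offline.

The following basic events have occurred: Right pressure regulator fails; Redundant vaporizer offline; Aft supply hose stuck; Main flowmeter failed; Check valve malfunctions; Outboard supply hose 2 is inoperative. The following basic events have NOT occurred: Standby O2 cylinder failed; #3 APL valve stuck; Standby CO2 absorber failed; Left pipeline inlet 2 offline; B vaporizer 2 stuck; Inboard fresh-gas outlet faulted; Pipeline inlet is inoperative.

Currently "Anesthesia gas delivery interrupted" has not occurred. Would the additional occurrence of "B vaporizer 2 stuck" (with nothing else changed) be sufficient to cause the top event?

Yes

Counterfactual: set "B vaporizer 2 stuck" to occurred.
Breathing circuit unavailable [OR]: Pipeline inlet is inoperative=not, Check valve malfunctions=occurs → at least one input occurs → occurs.
O2 supply down [OR]: Aft supply hose stuck=occurs, Redundant vaporizer offline=occurs, Breathing circuit unavailable=occurs → at least one input occurs → occurs.
Scavenge line unavailable [OR]: Right pressure regulator fails=occurs, #3 APL valve stuck=not, Standby CO2 absorber failed=not, Standby O2 cylinder failed=not → at least one input occurs → occurs.
Pipeline path unavailable [AND]: Scavenge line unavailable=occurs, Inboard fresh-gas outlet faulted=not → not all inputs occur → does not occur.
Vaporizer chain down [AND]: Main flowmeter failed=occurs, Outboard supply hose 2 is inoperative=occurs → all inputs occur → occurs.
Cylinder backup down [AND]: O2 supply down=occurs, Pipeline path unavailable=not, Vaporizer chain down=occurs → not all inputs occur → does not occur.
Anesthesia gas delivery interrupted [OR]: Cylinder backup down=not, B vaporizer 2 stuck=occurs, Left pipeline inlet 2 offline=not → at least one input occurs → occurs.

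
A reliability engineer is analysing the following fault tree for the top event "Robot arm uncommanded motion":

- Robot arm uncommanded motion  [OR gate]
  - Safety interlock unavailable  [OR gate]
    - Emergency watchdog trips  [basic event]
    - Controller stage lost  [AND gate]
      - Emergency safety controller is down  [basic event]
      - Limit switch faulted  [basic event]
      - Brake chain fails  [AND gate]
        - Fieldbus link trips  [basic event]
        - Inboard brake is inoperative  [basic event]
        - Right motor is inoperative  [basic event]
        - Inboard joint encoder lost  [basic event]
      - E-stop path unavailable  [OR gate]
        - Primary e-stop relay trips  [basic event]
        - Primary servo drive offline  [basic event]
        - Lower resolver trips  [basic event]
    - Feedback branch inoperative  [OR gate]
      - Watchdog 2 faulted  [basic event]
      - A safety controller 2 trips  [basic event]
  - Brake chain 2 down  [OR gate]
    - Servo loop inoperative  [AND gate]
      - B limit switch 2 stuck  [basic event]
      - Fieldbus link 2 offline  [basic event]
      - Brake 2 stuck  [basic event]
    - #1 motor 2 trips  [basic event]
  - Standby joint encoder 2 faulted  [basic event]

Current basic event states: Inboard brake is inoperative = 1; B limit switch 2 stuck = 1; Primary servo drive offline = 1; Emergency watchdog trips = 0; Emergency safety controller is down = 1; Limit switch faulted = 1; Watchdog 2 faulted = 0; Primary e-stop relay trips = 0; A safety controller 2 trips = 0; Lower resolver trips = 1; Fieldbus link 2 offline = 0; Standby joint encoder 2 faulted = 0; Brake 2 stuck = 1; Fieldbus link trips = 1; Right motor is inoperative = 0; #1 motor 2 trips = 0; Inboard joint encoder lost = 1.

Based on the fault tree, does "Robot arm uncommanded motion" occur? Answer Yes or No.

Brake chain fails [AND]: Fieldbus link trips=occurs, Inboard brake is inoperative=occurs, Right motor is inoperative=not, Inboard joint encoder lost=occurs → not all inputs occur → does not occur.
E-stop path unavailable [OR]: Primary e-stop relay trips=not, Primary servo drive offline=occurs, Lower resolver trips=occurs → at least one input occurs → occurs.
Controller stage lost [AND]: Emergency safety controller is down=occurs, Limit switch faulted=occurs, Brake chain fails=not, E-stop path unavailable=occurs → not all inputs occur → does not occur.
Feedback branch inoperative [OR]: Watchdog 2 faulted=not, A safety controller 2 trips=not → no input occurs → does not occur.
Safety interlock unavailable [OR]: Emergency watchdog trips=not, Controller stage lost=not, Feedback branch inoperative=not → no input occurs → does not occur.
Servo loop inoperative [AND]: B limit switch 2 stuck=occurs, Fieldbus link 2 offline=not, Brake 2 stuck=occurs → not all inputs occur → does not occur.
Brake chain 2 down [OR]: Servo loop inoperative=not, #1 motor 2 trips=not → no input occurs → does not occur.
Robot arm uncommanded motion [OR]: Safety interlock unavailable=not, Brake chain 2 down=not, Standby joint encoder 2 faulted=not → no input occurs → does not occur.

No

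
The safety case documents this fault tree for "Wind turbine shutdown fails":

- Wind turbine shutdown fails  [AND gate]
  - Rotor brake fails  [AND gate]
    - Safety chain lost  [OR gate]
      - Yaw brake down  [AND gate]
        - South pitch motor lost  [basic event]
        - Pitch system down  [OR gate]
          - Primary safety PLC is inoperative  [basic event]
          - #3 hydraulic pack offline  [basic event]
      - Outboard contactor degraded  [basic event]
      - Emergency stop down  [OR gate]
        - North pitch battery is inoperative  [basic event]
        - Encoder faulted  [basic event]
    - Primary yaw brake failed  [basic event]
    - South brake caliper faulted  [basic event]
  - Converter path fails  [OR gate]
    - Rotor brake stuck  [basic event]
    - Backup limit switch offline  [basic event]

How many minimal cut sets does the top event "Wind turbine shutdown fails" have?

10

Pitch system down [OR]: union of children's cut sets → 2 cut set(s).
Yaw brake down [AND]: one cut set from each child combined → 1 × 2 = 2 cut set(s).
Emergency stop down [OR]: union of children's cut sets → 2 cut set(s).
Safety chain lost [OR]: union of children's cut sets → 5 cut set(s).
Rotor brake fails [AND]: one cut set from each child combined → 5 × 1 × 1 = 5 cut set(s).
Converter path fails [OR]: union of children's cut sets → 2 cut set(s).
Wind turbine shutdown fails [AND]: one cut set from each child combined → 5 × 2 = 10 cut set(s).
Minimal cut sets: {Primary safety PLC is inoperative, Primary yaw brake failed, Rotor brake stuck, South brake caliper faulted, South pitch motor lost}; {Backup limit switch offline, Primary safety PLC is inoperative, Primary yaw brake failed, South brake caliper faulted, South pitch motor lost}; {#3 hydraulic pack offline, Primary yaw brake failed, Rotor brake stuck, South brake caliper faulted, South pitch motor lost}; {#3 hydraulic pack offline, Backup limit switch offline, Primary yaw brake failed, South brake caliper faulted, South pitch motor lost}; {Outboard contactor degraded, Primary yaw brake failed, Rotor brake stuck, South brake caliper faulted}; {Backup limit switch offline, Outboard contactor degraded, Primary yaw brake failed, South brake caliper faulted}; {North pitch battery is inoperative, Primary yaw brake failed, Rotor brake stuck, South brake caliper faulted}; {Backup limit switch offline, North pitch battery is inoperative, Primary yaw brake failed, South brake caliper faulted}; {Encoder faulted, Primary yaw brake failed, Rotor brake stuck, South brake caliper faulted}; {Backup limit switch offline, Encoder faulted, Primary yaw brake failed, South brake caliper faulted}.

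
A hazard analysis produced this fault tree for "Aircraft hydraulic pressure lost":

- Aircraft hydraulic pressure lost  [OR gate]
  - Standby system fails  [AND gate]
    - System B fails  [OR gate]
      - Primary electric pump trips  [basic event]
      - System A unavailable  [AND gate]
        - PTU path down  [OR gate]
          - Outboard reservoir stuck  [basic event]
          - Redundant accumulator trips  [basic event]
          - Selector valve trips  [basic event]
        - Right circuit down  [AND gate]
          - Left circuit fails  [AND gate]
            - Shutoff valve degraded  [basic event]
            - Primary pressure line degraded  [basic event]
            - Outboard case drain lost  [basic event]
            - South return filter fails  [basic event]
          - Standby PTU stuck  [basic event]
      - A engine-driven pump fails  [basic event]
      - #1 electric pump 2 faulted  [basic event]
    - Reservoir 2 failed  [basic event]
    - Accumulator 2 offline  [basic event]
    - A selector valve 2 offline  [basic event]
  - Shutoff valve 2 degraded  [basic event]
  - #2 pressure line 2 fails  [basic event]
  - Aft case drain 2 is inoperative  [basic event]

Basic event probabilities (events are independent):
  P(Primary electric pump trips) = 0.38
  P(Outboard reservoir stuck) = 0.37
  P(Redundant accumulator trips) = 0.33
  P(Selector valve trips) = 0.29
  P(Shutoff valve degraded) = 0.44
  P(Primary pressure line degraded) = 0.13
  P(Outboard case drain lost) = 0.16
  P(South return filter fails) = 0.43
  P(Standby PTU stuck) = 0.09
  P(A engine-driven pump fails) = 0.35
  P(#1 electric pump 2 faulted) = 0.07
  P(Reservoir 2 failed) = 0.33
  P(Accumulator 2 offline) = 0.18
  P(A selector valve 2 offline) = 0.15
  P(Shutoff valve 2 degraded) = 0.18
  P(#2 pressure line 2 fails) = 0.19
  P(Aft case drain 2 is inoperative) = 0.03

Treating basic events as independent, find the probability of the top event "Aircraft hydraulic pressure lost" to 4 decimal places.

0.3593

P(PTU path down) [OR] = 1 − (1−0.37) × (1−0.33) × (1−0.29) = 0.700309
P(Left circuit fails) [AND] = 0.44 × 0.13 × 0.16 × 0.43 = 0.003935
P(Right circuit down) [AND] = 0.003935 × 0.09 = 0.000354
P(System A unavailable) [AND] = 0.700309 × 0.000354 = 0.000248
P(System B fails) [OR] = 1 − (1−0.38) × (1−0.000248) × (1−0.35) × (1−0.07) = 0.625303
P(Standby system fails) [AND] = 0.625303 × 0.33 × 0.18 × 0.15 = 0.005571
P(Aircraft hydraulic pressure lost) [OR] = 1 − (1−0.005571) × (1−0.18) × (1−0.19) × (1−0.03) = 0.359315
Rounded to 4 decimal places: P(Aircraft hydraulic pressure lost) ≈ 0.3593.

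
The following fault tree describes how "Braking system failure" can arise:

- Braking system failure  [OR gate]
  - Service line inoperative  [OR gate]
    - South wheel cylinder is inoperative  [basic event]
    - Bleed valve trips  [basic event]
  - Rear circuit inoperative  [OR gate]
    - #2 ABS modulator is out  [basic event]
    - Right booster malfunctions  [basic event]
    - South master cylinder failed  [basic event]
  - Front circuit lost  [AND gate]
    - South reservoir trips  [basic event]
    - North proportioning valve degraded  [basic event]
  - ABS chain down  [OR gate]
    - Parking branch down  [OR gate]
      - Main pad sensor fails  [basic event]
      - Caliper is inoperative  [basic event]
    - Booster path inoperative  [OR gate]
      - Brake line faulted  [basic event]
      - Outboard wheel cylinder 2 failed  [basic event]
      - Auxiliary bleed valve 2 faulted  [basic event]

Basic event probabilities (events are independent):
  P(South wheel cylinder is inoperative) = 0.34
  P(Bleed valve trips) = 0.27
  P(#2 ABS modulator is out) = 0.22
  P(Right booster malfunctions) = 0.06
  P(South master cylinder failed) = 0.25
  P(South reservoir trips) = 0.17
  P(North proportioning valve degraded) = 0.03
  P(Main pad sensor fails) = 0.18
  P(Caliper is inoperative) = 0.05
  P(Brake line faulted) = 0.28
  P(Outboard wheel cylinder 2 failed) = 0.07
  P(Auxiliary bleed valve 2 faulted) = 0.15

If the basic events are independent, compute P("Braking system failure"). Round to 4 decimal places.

0.8831

P(Service line inoperative) [OR] = 1 − (1−0.34) × (1−0.27) = 0.518200
P(Rear circuit inoperative) [OR] = 1 − (1−0.22) × (1−0.06) × (1−0.25) = 0.450100
P(Front circuit lost) [AND] = 0.17 × 0.03 = 0.005100
P(Parking branch down) [OR] = 1 − (1−0.18) × (1−0.05) = 0.221000
P(Booster path inoperative) [OR] = 1 − (1−0.28) × (1−0.07) × (1−0.15) = 0.430840
P(ABS chain down) [OR] = 1 − (1−0.221000) × (1−0.430840) = 0.556624
P(Braking system failure) [OR] = 1 − (1−0.518200) × (1−0.450100) × (1−0.005100) × (1−0.556624) = 0.883130
Rounded to 4 decimal places: P(Braking system failure) ≈ 0.8831.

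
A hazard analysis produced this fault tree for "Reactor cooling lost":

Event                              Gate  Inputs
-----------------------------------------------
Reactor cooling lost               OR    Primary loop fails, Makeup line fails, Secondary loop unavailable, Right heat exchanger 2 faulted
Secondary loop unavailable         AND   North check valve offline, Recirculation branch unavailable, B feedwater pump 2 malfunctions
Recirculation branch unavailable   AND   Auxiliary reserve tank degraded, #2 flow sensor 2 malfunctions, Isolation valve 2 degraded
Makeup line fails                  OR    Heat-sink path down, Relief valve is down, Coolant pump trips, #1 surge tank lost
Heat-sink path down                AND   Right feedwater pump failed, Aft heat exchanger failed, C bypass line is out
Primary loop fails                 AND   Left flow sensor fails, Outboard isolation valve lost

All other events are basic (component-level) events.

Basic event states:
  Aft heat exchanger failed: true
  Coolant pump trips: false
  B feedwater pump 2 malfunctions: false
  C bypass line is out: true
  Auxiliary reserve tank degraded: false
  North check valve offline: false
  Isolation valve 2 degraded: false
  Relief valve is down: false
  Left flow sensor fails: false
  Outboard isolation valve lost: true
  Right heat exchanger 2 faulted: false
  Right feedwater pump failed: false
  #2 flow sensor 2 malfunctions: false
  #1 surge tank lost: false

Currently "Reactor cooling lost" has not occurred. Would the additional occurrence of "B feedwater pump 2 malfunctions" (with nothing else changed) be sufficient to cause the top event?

Counterfactual: set "B feedwater pump 2 malfunctions" to occurred.
Primary loop fails [AND]: Left flow sensor fails=not, Outboard isolation valve lost=occurs → not all inputs occur → does not occur.
Heat-sink path down [AND]: Right feedwater pump failed=not, Aft heat exchanger failed=occurs, C bypass line is out=occurs → not all inputs occur → does not occur.
Makeup line fails [OR]: Heat-sink path down=not, Relief valve is down=not, Coolant pump trips=not, #1 surge tank lost=not → no input occurs → does not occur.
Recirculation branch unavailable [AND]: Auxiliary reserve tank degraded=not, #2 flow sensor 2 malfunctions=not, Isolation valve 2 degraded=not → not all inputs occur → does not occur.
Secondary loop unavailable [AND]: North check valve offline=not, Recirculation branch unavailable=not, B feedwater pump 2 malfunctions=occurs → not all inputs occur → does not occur.
Reactor cooling lost [OR]: Primary loop fails=not, Makeup line fails=not, Secondary loop unavailable=not, Right heat exchanger 2 faulted=not → no input occurs → does not occur.

No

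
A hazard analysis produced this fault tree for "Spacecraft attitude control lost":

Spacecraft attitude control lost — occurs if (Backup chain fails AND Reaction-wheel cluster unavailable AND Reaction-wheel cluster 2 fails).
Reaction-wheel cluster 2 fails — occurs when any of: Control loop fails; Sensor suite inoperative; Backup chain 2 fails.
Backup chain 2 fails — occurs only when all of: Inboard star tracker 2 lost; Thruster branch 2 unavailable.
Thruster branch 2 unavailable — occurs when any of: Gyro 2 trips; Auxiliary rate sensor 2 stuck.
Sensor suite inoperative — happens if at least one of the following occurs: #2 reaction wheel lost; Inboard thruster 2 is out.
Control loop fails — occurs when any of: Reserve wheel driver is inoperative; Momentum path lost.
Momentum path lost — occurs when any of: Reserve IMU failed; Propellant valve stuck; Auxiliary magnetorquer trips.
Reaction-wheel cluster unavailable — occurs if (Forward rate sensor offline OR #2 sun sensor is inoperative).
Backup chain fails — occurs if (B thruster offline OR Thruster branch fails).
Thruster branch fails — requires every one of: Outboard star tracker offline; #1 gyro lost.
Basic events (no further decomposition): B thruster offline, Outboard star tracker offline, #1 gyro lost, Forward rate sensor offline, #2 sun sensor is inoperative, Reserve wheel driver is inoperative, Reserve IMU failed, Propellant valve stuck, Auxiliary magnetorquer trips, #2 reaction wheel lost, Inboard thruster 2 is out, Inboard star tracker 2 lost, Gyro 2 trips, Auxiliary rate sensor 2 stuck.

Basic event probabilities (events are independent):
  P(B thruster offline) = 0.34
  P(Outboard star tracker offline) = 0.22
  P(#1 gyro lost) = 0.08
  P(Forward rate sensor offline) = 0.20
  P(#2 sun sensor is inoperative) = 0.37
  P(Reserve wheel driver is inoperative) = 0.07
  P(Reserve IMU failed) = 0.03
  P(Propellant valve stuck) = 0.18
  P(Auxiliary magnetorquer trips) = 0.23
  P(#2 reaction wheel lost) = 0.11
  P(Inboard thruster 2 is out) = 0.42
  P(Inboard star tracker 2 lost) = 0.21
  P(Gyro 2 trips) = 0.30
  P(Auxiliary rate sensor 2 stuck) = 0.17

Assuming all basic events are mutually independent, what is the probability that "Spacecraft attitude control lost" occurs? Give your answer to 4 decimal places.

0.1276

P(Thruster branch fails) [AND] = 0.22 × 0.08 = 0.017600
P(Backup chain fails) [OR] = 1 − (1−0.34) × (1−0.017600) = 0.351616
P(Reaction-wheel cluster unavailable) [OR] = 1 − (1−0.20) × (1−0.37) = 0.496000
P(Momentum path lost) [OR] = 1 − (1−0.03) × (1−0.18) × (1−0.23) = 0.387542
P(Control loop fails) [OR] = 1 − (1−0.07) × (1−0.387542) = 0.430414
P(Sensor suite inoperative) [OR] = 1 − (1−0.11) × (1−0.42) = 0.483800
P(Thruster branch 2 unavailable) [OR] = 1 − (1−0.30) × (1−0.17) = 0.419000
P(Backup chain 2 fails) [AND] = 0.21 × 0.419000 = 0.087990
P(Reaction-wheel cluster 2 fails) [OR] = 1 − (1−0.430414) × (1−0.483800) × (1−0.087990) = 0.731851
P(Spacecraft attitude control lost) [AND] = 0.351616 × 0.496000 × 0.731851 = 0.127636
Rounded to 4 decimal places: P(Spacecraft attitude control lost) ≈ 0.1276.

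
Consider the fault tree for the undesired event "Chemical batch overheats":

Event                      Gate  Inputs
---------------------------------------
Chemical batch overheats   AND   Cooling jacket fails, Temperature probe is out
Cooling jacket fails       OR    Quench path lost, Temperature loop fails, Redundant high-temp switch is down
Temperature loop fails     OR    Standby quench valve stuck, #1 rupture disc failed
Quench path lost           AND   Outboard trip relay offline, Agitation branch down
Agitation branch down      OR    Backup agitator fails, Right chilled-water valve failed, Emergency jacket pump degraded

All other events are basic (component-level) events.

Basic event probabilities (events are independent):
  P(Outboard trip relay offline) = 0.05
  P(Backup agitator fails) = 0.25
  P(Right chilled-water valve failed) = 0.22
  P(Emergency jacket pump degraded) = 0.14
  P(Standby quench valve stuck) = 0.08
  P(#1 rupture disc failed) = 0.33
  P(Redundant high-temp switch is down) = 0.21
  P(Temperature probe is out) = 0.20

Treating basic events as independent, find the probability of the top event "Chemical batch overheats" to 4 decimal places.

P(Agitation branch down) [OR] = 1 − (1−0.25) × (1−0.22) × (1−0.14) = 0.496900
P(Quench path lost) [AND] = 0.05 × 0.496900 = 0.024845
P(Temperature loop fails) [OR] = 1 − (1−0.08) × (1−0.33) = 0.383600
P(Cooling jacket fails) [OR] = 1 − (1−0.024845) × (1−0.383600) × (1−0.21) = 0.525142
P(Chemical batch overheats) [AND] = 0.525142 × 0.20 = 0.105028
Rounded to 4 decimal places: P(Chemical batch overheats) ≈ 0.1050.

0.1050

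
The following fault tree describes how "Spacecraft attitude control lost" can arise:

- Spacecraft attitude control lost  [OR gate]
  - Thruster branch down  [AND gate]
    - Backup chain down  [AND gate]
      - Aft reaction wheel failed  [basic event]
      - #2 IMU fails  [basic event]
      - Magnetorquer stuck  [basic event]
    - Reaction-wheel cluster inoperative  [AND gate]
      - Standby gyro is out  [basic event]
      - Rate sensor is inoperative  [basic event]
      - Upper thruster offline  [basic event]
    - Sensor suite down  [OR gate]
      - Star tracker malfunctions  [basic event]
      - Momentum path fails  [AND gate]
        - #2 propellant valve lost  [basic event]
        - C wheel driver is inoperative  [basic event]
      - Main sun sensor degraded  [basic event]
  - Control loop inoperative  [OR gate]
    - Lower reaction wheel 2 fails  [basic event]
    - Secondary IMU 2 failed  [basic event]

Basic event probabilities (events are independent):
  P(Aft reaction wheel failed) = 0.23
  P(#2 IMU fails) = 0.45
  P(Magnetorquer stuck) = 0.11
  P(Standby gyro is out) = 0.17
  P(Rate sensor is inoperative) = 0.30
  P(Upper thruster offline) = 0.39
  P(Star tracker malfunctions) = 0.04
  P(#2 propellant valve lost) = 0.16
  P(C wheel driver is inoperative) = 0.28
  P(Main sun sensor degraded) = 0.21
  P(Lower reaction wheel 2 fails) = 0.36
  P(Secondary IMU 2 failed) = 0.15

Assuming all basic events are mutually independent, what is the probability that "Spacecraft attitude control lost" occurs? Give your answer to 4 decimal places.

0.4560

P(Backup chain down) [AND] = 0.23 × 0.45 × 0.11 = 0.011385
P(Reaction-wheel cluster inoperative) [AND] = 0.17 × 0.30 × 0.39 = 0.019890
P(Momentum path fails) [AND] = 0.16 × 0.28 = 0.044800
P(Sensor suite down) [OR] = 1 − (1−0.04) × (1−0.044800) × (1−0.21) = 0.275576
P(Thruster branch down) [AND] = 0.011385 × 0.019890 × 0.275576 = 0.000062
P(Control loop inoperative) [OR] = 1 − (1−0.36) × (1−0.15) = 0.456000
P(Spacecraft attitude control lost) [OR] = 1 − (1−0.000062) × (1−0.456000) = 0.456034
Rounded to 4 decimal places: P(Spacecraft attitude control lost) ≈ 0.4560.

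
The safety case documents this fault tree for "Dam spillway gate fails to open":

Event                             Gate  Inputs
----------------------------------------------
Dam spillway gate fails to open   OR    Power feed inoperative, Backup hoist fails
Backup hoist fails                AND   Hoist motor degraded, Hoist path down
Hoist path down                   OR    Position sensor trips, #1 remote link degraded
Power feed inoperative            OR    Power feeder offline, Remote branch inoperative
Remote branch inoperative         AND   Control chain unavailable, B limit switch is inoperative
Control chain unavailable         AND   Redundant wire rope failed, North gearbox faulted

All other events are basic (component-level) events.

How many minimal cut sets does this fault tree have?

4

Control chain unavailable [AND]: one cut set from each child combined → 1 × 1 = 1 cut set(s).
Remote branch inoperative [AND]: one cut set from each child combined → 1 × 1 = 1 cut set(s).
Power feed inoperative [OR]: union of children's cut sets → 2 cut set(s).
Hoist path down [OR]: union of children's cut sets → 2 cut set(s).
Backup hoist fails [AND]: one cut set from each child combined → 1 × 2 = 2 cut set(s).
Dam spillway gate fails to open [OR]: union of children's cut sets → 4 cut set(s).
Minimal cut sets: {Power feeder offline}; {B limit switch is inoperative, North gearbox faulted, Redundant wire rope failed}; {Hoist motor degraded, Position sensor trips}; {#1 remote link degraded, Hoist motor degraded}.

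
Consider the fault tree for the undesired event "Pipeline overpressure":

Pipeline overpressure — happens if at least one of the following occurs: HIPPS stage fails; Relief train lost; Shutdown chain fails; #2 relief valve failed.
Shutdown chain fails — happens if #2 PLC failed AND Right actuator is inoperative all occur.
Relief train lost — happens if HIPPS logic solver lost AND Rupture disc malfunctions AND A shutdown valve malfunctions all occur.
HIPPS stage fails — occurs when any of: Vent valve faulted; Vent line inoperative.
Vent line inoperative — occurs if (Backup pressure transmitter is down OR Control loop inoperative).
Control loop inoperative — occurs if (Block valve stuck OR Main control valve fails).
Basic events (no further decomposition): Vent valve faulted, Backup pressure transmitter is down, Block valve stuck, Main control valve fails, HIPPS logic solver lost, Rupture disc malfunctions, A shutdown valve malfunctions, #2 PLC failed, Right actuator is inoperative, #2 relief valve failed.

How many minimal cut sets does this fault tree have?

7

Control loop inoperative [OR]: union of children's cut sets → 2 cut set(s).
Vent line inoperative [OR]: union of children's cut sets → 3 cut set(s).
HIPPS stage fails [OR]: union of children's cut sets → 4 cut set(s).
Relief train lost [AND]: one cut set from each child combined → 1 × 1 × 1 = 1 cut set(s).
Shutdown chain fails [AND]: one cut set from each child combined → 1 × 1 = 1 cut set(s).
Pipeline overpressure [OR]: union of children's cut sets → 7 cut set(s).
Minimal cut sets: {Vent valve faulted}; {Backup pressure transmitter is down}; {Block valve stuck}; {Main control valve fails}; {A shutdown valve malfunctions, HIPPS logic solver lost, Rupture disc malfunctions}; {#2 PLC failed, Right actuator is inoperative}; {#2 relief valve failed}.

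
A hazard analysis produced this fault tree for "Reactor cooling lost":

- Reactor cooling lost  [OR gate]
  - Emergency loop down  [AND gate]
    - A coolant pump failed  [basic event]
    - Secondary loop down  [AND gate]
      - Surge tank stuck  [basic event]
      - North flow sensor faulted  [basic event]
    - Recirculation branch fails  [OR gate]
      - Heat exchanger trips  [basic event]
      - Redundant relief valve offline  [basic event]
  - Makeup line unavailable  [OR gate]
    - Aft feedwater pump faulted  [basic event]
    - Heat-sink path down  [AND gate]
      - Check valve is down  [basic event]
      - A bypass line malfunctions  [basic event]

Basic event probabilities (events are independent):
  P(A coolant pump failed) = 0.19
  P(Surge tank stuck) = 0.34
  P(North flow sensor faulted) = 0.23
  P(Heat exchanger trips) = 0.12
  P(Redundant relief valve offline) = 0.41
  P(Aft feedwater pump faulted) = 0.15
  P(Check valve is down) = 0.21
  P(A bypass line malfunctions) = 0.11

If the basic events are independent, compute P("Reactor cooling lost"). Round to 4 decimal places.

P(Secondary loop down) [AND] = 0.34 × 0.23 = 0.078200
P(Recirculation branch fails) [OR] = 1 − (1−0.12) × (1−0.41) = 0.480800
P(Emergency loop down) [AND] = 0.19 × 0.078200 × 0.480800 = 0.007144
P(Heat-sink path down) [AND] = 0.21 × 0.11 = 0.023100
P(Makeup line unavailable) [OR] = 1 − (1−0.15) × (1−0.023100) = 0.169635
P(Reactor cooling lost) [OR] = 1 − (1−0.007144) × (1−0.169635) = 0.175567
Rounded to 4 decimal places: P(Reactor cooling lost) ≈ 0.1756.

0.1756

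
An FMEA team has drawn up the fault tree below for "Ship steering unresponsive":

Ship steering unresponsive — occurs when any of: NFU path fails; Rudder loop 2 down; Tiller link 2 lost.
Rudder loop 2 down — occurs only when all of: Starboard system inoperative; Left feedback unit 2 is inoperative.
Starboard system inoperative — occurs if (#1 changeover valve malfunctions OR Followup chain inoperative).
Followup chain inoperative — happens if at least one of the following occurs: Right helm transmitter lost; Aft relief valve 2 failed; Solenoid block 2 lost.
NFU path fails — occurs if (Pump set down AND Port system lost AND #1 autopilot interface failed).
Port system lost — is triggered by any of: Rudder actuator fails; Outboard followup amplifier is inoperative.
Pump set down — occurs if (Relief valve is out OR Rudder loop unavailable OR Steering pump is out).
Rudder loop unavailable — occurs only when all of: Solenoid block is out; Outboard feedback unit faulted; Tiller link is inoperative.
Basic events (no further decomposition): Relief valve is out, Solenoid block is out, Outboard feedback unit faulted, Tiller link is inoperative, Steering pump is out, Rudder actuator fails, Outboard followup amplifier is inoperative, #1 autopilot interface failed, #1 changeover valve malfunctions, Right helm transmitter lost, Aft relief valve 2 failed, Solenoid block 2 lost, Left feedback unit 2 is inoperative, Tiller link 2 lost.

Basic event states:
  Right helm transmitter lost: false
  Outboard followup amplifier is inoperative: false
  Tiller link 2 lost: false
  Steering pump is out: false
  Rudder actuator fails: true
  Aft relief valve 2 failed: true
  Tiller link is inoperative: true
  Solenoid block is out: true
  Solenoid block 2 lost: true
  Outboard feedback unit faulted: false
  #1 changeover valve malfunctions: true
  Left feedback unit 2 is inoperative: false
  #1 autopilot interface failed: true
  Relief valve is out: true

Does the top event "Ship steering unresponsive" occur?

Rudder loop unavailable [AND]: Solenoid block is out=occurs, Outboard feedback unit faulted=not, Tiller link is inoperative=occurs → not all inputs occur → does not occur.
Pump set down [OR]: Relief valve is out=occurs, Rudder loop unavailable=not, Steering pump is out=not → at least one input occurs → occurs.
Port system lost [OR]: Rudder actuator fails=occurs, Outboard followup amplifier is inoperative=not → at least one input occurs → occurs.
NFU path fails [AND]: Pump set down=occurs, Port system lost=occurs, #1 autopilot interface failed=occurs → all inputs occur → occurs.
Followup chain inoperative [OR]: Right helm transmitter lost=not, Aft relief valve 2 failed=occurs, Solenoid block 2 lost=occurs → at least one input occurs → occurs.
Starboard system inoperative [OR]: #1 changeover valve malfunctions=occurs, Followup chain inoperative=occurs → at least one input occurs → occurs.
Rudder loop 2 down [AND]: Starboard system inoperative=occurs, Left feedback unit 2 is inoperative=not → not all inputs occur → does not occur.
Ship steering unresponsive [OR]: NFU path fails=occurs, Rudder loop 2 down=not, Tiller link 2 lost=not → at least one input occurs → occurs.

Yes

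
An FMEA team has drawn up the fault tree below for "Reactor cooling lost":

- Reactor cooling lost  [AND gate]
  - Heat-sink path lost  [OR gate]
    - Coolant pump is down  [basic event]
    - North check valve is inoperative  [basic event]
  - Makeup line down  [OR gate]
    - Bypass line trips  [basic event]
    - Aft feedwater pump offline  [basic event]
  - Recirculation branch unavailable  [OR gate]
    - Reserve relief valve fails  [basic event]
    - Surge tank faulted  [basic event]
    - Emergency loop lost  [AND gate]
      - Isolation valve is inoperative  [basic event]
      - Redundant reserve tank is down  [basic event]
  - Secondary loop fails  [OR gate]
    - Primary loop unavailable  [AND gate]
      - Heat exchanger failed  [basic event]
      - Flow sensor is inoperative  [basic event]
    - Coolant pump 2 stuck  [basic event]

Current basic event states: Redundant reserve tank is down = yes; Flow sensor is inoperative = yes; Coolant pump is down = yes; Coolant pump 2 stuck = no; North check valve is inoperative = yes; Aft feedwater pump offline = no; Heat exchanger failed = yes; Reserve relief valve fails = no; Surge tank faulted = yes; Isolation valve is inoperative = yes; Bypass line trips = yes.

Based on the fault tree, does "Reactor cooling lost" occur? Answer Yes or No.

Yes

Heat-sink path lost [OR]: Coolant pump is down=occurs, North check valve is inoperative=occurs → at least one input occurs → occurs.
Makeup line down [OR]: Bypass line trips=occurs, Aft feedwater pump offline=not → at least one input occurs → occurs.
Emergency loop lost [AND]: Isolation valve is inoperative=occurs, Redundant reserve tank is down=occurs → all inputs occur → occurs.
Recirculation branch unavailable [OR]: Reserve relief valve fails=not, Surge tank faulted=occurs, Emergency loop lost=occurs → at least one input occurs → occurs.
Primary loop unavailable [AND]: Heat exchanger failed=occurs, Flow sensor is inoperative=occurs → all inputs occur → occurs.
Secondary loop fails [OR]: Primary loop unavailable=occurs, Coolant pump 2 stuck=not → at least one input occurs → occurs.
Reactor cooling lost [AND]: Heat-sink path lost=occurs, Makeup line down=occurs, Recirculation branch unavailable=occurs, Secondary loop fails=occurs → all inputs occur → occurs.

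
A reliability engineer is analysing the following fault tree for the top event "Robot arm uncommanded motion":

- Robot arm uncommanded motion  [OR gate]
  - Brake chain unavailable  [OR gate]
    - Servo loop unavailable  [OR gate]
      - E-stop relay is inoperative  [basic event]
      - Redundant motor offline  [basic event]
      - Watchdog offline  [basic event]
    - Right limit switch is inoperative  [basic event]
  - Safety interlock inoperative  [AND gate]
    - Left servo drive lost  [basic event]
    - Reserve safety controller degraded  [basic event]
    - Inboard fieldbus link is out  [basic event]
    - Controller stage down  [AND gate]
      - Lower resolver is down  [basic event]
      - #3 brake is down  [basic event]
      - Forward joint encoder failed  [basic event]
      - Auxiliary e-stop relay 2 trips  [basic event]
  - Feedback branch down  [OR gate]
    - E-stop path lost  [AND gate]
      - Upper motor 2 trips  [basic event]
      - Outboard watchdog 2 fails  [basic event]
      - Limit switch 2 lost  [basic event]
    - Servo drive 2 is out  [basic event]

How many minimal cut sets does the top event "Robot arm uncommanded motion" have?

Servo loop unavailable [OR]: union of children's cut sets → 3 cut set(s).
Brake chain unavailable [OR]: union of children's cut sets → 4 cut set(s).
Controller stage down [AND]: one cut set from each child combined → 1 × 1 × 1 × 1 = 1 cut set(s).
Safety interlock inoperative [AND]: one cut set from each child combined → 1 × 1 × 1 × 1 = 1 cut set(s).
E-stop path lost [AND]: one cut set from each child combined → 1 × 1 × 1 = 1 cut set(s).
Feedback branch down [OR]: union of children's cut sets → 2 cut set(s).
Robot arm uncommanded motion [OR]: union of children's cut sets → 7 cut set(s).
Minimal cut sets: {E-stop relay is inoperative}; {Redundant motor offline}; {Watchdog offline}; {Right limit switch is inoperative}; {#3 brake is down, Auxiliary e-stop relay 2 trips, Forward joint encoder failed, Inboard fieldbus link is out, Left servo drive lost, Lower resolver is down, Reserve safety controller degraded}; {Limit switch 2 lost, Outboard watchdog 2 fails, Upper motor 2 trips}; {Servo drive 2 is out}.

7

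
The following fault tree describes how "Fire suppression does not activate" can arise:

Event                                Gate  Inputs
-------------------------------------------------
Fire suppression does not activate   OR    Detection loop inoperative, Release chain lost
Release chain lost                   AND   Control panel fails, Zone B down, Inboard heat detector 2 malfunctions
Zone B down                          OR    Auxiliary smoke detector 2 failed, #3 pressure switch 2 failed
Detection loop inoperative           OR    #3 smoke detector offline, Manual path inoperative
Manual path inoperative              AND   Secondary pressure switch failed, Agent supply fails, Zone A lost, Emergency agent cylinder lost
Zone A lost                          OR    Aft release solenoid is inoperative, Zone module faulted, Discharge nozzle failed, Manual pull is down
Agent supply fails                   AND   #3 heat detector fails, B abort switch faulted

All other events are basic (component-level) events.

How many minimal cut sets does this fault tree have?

Agent supply fails [AND]: one cut set from each child combined → 1 × 1 = 1 cut set(s).
Zone A lost [OR]: union of children's cut sets → 4 cut set(s).
Manual path inoperative [AND]: one cut set from each child combined → 1 × 1 × 4 × 1 = 4 cut set(s).
Detection loop inoperative [OR]: union of children's cut sets → 5 cut set(s).
Zone B down [OR]: union of children's cut sets → 2 cut set(s).
Release chain lost [AND]: one cut set from each child combined → 1 × 2 × 1 = 2 cut set(s).
Fire suppression does not activate [OR]: union of children's cut sets → 7 cut set(s).
Minimal cut sets: {#3 smoke detector offline}; {#3 heat detector fails, Aft release solenoid is inoperative, B abort switch faulted, Emergency agent cylinder lost, Secondary pressure switch failed}; {#3 heat detector fails, B abort switch faulted, Emergency agent cylinder lost, Secondary pressure switch failed, Zone module faulted}; {#3 heat detector fails, B abort switch faulted, Discharge nozzle failed, Emergency agent cylinder lost, Secondary pressure switch failed}; {#3 heat detector fails, B abort switch faulted, Emergency agent cylinder lost, Manual pull is down, Secondary pressure switch failed}; {Auxiliary smoke detector 2 failed, Control panel fails, Inboard heat detector 2 malfunctions}; {#3 pressure switch 2 failed, Control panel fails, Inboard heat detector 2 malfunctions}.

7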